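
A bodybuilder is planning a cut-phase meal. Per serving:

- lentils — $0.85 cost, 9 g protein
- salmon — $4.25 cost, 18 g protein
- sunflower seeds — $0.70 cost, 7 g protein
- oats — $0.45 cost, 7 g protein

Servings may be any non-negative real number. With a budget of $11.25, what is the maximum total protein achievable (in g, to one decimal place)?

175.0 g

Protein per dollar: oats 15.56, lentils 10.59, sunflower seeds 10, salmon 4.235.
With no serving limits, spend the whole cost allowance on oats: $11.25 / $0.45 × 7 g = 175.0 g.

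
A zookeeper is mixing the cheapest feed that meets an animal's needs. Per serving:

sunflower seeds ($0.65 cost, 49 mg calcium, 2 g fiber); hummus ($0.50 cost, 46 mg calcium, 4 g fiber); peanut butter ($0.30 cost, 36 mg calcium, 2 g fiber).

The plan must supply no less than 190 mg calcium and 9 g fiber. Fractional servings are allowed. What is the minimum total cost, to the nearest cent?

Two binding constraints pin down two serving amounts, so the optimal mix uses at most two foods. The candidates are each food alone (scaled to the tighter of calcium/fiber) and each pair with both constraints tight.
sunflower seeds only: max(190/49, 9/2) = 4.5 servings → $2.92.
hummus only: max(190/46, 9/4) = 4.13 servings → $2.07.
peanut butter only: max(190/36, 9/2) = 5.278 servings → $1.58.
sunflower seeds + hummus with both tight: 3.327 servings and 0.5865 servings → $2.46.
sunflower seeds + peanut butter with both tight: 2.154 servings and 2.346 servings → $2.10.
hummus + peanut butter: the both-tight solution has a negative serving — not a feasible corner.
So the least-cost plan costs $1.58.

$1.58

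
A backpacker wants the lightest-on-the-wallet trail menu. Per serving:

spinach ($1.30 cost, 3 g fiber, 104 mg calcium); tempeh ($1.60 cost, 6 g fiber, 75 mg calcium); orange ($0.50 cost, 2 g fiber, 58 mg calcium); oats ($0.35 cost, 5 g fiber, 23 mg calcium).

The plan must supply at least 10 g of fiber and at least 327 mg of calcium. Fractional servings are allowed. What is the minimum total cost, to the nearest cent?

$2.82

The cheapest plan sits at a corner of the feasible region — with two constraints it uses at most two foods.
spinach only: max(10/3, 327/104) = 3.333 servings → $4.33.
tempeh only: max(10/6, 327/75) = 4.36 servings → $6.98.
orange only: max(10/2, 327/58) = 5.638 servings → $2.82.
oats only: max(10/5, 327/23) = 14.22 servings → $4.98.
spinach + tempeh with both tight: 3.038 servings and 0.1479 servings → $4.19.
spinach + orange with both tight: 2.176 servings and 1.735 servings → $3.70.
spinach + oats with both tight: 3.115 servings and 0.1308 servings → $4.10.
tempeh + orange with both targets exact would need a negative amount; discard.
tempeh + oats: the both-tight solution has a negative serving — not a feasible corner.
orange + oats with both targets exact would need a negative amount; discard.
The minimum over all feasible corners is $2.82.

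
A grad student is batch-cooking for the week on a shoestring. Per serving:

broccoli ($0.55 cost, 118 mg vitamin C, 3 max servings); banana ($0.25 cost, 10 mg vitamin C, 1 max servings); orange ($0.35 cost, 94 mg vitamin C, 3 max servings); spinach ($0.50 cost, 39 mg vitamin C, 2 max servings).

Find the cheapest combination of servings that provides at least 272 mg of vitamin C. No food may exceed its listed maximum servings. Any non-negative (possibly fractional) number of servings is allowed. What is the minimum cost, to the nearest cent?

$1.01

Cost per mg of vitamin C: orange $0.0037, broccoli $0.0047, spinach $0.0128, banana $0.0250.
Take 2.894 servings of orange: +272.0 mg vitamin C for $1.01 (total $1.01, still need 0.0 mg).
Greedy by cheapest-per-mg is optimal for a single linear constraint, so the minimum cost is $1.01.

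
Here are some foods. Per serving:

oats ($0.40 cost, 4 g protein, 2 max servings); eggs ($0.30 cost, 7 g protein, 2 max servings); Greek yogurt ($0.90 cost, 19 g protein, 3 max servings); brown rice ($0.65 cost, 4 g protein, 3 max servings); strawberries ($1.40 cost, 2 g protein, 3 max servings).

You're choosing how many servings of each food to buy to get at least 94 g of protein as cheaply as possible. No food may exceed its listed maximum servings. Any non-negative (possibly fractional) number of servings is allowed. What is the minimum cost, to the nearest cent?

$8.15

Cost per g of protein: eggs $0.0429, Greek yogurt $0.0474, oats $0.1000, brown rice $0.1625, strawberries $0.7000.
Take 2 servings of eggs: +14.0 g protein for $0.60 (total $0.60, still need 80.0 g).
Take 3 servings of Greek yogurt: +57.0 g protein for $2.70 (total $3.30, still need 23.0 g).
Take 2 servings of oats: +8.0 g protein for $0.80 (total $4.10, still need 15.0 g).
Take 3 servings of brown rice: +12.0 g protein for $1.95 (total $6.05, still need 3.0 g).
Take 1.5 servings of strawberries: +3.0 g protein for $2.10 (total $8.15, still need 0.0 g).
Filling from the cheapest source first is optimal under one linear minimum: $8.15.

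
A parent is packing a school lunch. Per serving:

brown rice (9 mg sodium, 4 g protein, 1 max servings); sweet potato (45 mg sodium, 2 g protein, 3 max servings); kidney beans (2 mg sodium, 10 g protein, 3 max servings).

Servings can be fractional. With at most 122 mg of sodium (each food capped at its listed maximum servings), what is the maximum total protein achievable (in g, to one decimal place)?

38.8 g

Protein per mg sodium: kidney beans 5, brown rice 0.4444, sweet potato 0.04444.
Take 3 servings of kidney beans: uses 6 mg sodium, +30.0 g protein (running total 30.0 g).
Take 1 serving of brown rice: uses 9 mg sodium, +4.0 g protein (running total 34.0 g).
Take 2.378 servings of sweet potato: uses 107 mg sodium, +4.8 g protein (running total 38.8 g).
Filling greedily by protein-per-mg sodium is optimal for one linear limit, giving 38.8 g.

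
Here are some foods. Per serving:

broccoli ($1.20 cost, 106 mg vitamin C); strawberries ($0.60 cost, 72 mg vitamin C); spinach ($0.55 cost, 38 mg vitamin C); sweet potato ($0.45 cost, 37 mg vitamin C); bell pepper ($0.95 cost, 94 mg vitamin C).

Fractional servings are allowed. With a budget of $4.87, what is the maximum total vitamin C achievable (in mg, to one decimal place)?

584.4 mg

Vitamin C per dollar: strawberries 120, bell pepper 98.95, broccoli 88.33, sweet potato 82.22, spinach 69.09.
With no serving limits, spend the whole cost allowance on strawberries: $4.87 / $0.60 × 72 mg = 584.4 mg.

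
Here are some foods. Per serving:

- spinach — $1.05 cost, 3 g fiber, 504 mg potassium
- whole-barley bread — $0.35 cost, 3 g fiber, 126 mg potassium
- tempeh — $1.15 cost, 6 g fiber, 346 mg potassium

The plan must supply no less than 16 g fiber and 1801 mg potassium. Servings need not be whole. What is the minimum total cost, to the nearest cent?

$3.96

At the optimum either one food covers both requirements or two foods hit both targets exactly; no other combination can be cheaper.
spinach only: max(16/3, 1801/504) = 5.333 servings → $5.60.
whole-barley bread only: max(16/3, 1801/126) = 14.29 servings → $5.00.
tempeh only: max(16/6, 1801/346) = 5.205 servings → $5.99.
spinach + whole-barley bread with both tight: 2.987 servings and 2.347 servings → $3.96.
spinach + tempeh with both tight: 2.654 servings and 1.34 servings → $4.33.
whole-barley bread + tempeh: intersection lies outside the first quadrant.
Cheapest feasible corner: $3.96.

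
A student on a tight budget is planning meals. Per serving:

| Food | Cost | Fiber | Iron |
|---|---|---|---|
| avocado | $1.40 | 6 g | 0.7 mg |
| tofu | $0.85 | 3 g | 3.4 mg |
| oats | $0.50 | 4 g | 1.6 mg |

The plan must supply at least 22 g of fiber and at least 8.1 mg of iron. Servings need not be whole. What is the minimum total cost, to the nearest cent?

$2.75

The cheapest plan sits at a corner of the feasible region — with two constraints it uses at most two foods.
avocado only: max(22/6, 8.1/0.7) = 11.57 servings → $16.20.
tofu only: max(22/3, 8.1/3.4) = 7.333 servings → $6.23.
oats only: max(22/4, 8.1/1.6) = 5.5 servings → $2.75.
avocado + tofu with both tight: 2.76 servings and 1.814 servings → $5.41.
avocado + oats with both tight: 0.4118 servings and 4.882 servings → $3.02.
tofu + oats with both targets exact would need a negative amount; discard.
So the least-cost plan costs $2.75.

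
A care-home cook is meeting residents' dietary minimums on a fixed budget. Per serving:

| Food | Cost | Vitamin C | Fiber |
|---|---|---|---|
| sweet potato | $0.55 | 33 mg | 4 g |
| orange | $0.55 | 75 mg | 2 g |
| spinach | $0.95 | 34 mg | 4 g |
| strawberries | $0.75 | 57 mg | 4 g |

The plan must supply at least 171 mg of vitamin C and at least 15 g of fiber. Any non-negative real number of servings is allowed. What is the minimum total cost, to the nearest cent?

$2.28

At the optimum either one food covers both requirements or two foods hit both targets exactly; no other combination can be cheaper.
sweet potato only: max(171/33, 15/4) = 5.182 servings → $2.85.
orange only: max(171/75, 15/2) = 7.5 servings → $4.12.
spinach only: max(171/34, 15/4) = 5.029 servings → $4.78.
strawberries only: max(171/57, 15/4) = 3.75 servings → $2.81.
sweet potato + orange with both tight: 3.346 servings and 0.8077 servings → $2.28.
sweet potato + spinach: the both-tight solution has a negative serving — not a feasible corner.
sweet potato + strawberries with both tight: 1.781 servings and 1.969 servings → $2.46.
orange + spinach with both tight: 0.75 servings and 3.375 servings → $3.62.
orange + strawberries: the both-tight solution has a negative serving — not a feasible corner.
spinach + strawberries with both tight: 1.859 servings and 1.891 servings → $3.18.
The minimum over all feasible corners is $2.28.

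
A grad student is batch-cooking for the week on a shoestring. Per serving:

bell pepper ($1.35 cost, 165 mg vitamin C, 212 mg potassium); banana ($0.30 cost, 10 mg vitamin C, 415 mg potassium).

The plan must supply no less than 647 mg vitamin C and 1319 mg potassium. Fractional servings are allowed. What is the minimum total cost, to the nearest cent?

$5.56

For a min-cost LP with two ≥-constraints, a basic feasible solution has at most two positive variables.
bell pepper only: max(647/165, 1319/212) = 6.222 servings → $8.40.
banana only: max(647/10, 1319/415) = 64.7 servings → $19.41.
bell pepper + banana with both tight: 3.848 servings and 1.213 servings → $5.56.
Cheapest feasible corner: $5.56.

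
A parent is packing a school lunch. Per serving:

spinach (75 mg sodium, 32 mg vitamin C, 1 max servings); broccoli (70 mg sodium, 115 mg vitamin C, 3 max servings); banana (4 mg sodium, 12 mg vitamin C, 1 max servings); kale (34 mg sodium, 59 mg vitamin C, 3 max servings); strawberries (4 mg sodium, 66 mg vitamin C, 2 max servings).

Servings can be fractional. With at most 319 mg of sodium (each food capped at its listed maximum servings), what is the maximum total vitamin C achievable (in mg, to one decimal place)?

657.8 mg

Vitamin C per mg sodium: strawberries 16.5, banana 3, kale 1.735, broccoli 1.643, spinach 0.4267.
Take 2 servings of strawberries: uses 8 mg sodium, +132.0 mg vitamin C (running total 132.0 mg).
Take 1 serving of banana: uses 4 mg sodium, +12.0 mg vitamin C (running total 144.0 mg).
Take 3 servings of kale: uses 102 mg sodium, +177.0 mg vitamin C (running total 321.0 mg).
Take 2.929 servings of broccoli: uses 205 mg sodium, +336.8 mg vitamin C (running total 657.8 mg).
Greedy by best ratio exhausts the sodium allowance optimally: 657.8 mg.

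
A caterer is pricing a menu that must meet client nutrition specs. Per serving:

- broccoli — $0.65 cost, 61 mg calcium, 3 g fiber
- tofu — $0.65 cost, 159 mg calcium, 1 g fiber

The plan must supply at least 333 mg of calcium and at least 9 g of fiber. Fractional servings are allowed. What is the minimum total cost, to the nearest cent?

$2.42

A basic optimal solution has at most two foods positive. Try each food alone and each pair with both targets met exactly.
broccoli only: max(333/61, 9/3) = 5.459 servings → $3.55.
tofu only: max(333/159, 9/1) = 9 servings → $5.85.
broccoli + tofu with both tight: 2.639 servings and 1.082 servings → $2.42.
Cheapest feasible corner: $2.42.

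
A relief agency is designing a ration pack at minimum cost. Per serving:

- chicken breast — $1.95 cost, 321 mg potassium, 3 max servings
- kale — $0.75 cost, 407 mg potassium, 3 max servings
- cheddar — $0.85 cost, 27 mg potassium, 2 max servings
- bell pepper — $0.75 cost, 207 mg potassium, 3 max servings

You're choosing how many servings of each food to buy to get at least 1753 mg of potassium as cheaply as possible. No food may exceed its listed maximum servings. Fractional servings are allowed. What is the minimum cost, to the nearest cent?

Cost per mg of potassium: kale $0.0018, bell pepper $0.0036, chicken breast $0.0061, cheddar $0.0315.
Take 3 servings of kale: +1221.0 mg potassium for $2.25 (total $2.25, still need 532.0 mg).
Take 2.57 servings of bell pepper: +532.0 mg potassium for $1.93 (total $4.18, still need 0.0 mg).
Filling from the cheapest source first is optimal under one linear minimum: $4.18.

$4.18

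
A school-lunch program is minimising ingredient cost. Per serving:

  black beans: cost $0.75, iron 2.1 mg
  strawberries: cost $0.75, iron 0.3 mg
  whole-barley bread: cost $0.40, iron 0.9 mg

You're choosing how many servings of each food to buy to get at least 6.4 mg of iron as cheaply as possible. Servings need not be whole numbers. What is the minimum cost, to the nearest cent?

Cost per mg of iron: black beans $0.3571, whole-barley bread $0.4444, strawberries $2.5000.
With no serving limits, use only black beans: 6.4 mg / 2.1 mg = 3.048 servings × $0.75 = $2.29.

$2.29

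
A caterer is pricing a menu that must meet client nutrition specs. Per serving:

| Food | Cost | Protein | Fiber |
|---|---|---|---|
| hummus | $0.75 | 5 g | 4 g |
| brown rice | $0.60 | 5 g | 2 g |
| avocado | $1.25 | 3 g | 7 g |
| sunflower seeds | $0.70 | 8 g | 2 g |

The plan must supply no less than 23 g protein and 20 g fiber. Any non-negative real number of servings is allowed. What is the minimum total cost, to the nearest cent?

Two binding constraints pin down two serving amounts, so the optimal mix uses at most two foods. The candidates are each food alone (scaled to the tighter of protein/fiber) and each pair with both constraints tight.
hummus only: max(23/5, 20/4) = 5 servings → $3.75.
brown rice only: max(23/5, 20/2) = 10 servings → $6.00.
avocado only: max(23/3, 20/7) = 7.667 servings → $9.58.
sunflower seeds only: max(23/8, 20/2) = 10 servings → $7.00.
hummus + brown rice: intersection lies outside the first quadrant.
hummus + avocado with both tight: 4.391 servings and 0.3478 servings → $3.73.
hummus + sunflower seeds: intersection lies outside the first quadrant.
brown rice + avocado with both tight: 3.483 servings and 1.862 servings → $4.42.
brown rice + sunflower seeds: intersection lies outside the first quadrant.
avocado + sunflower seeds with both tight: 2.28 servings and 2.02 servings → $4.26.
Cheapest feasible corner: $3.73.

$3.73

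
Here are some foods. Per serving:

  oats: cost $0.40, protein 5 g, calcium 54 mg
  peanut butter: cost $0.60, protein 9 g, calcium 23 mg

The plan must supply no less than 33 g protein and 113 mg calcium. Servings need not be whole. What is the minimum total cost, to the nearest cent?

$2.25

Two binding constraints pin down two serving amounts, so the optimal mix uses at most two foods. The candidates are each food alone (scaled to the tighter of protein/calcium) and each pair with both constraints tight.
oats only: max(33/5, 113/54) = 6.6 servings → $2.64.
peanut butter only: max(33/9, 113/23) = 4.913 servings → $2.95.
oats + peanut butter with both tight: 0.6954 servings and 3.28 servings → $2.25.
The minimum over all feasible corners is $2.25.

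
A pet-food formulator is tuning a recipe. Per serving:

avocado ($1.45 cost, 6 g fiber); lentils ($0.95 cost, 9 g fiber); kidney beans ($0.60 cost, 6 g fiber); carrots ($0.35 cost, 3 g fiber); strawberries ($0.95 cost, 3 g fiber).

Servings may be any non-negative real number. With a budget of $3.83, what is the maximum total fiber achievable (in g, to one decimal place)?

Fiber per dollar: kidney beans 10, lentils 9.474, carrots 8.571, avocado 4.138, strawberries 3.158.
With no serving limits, spend the whole cost allowance on kidney beans: $3.83 / $0.60 × 6 g = 38.3 g.

38.3 g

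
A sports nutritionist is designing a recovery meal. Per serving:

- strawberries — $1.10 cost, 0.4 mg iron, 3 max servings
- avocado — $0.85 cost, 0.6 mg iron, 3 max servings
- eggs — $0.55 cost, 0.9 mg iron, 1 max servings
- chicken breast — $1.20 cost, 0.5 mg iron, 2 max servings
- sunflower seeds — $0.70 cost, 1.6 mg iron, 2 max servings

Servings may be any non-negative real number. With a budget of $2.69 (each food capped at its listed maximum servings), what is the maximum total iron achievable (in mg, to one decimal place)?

4.6 mg

Iron per dollar: sunflower seeds 2.286, eggs 1.636, avocado 0.7059, chicken breast 0.4167, strawberries 0.3636.
Take 2 servings of sunflower seeds: spends $1.40, +3.2 mg iron (running total 3.2 mg).
Take 1 serving of eggs: spends $0.55, +0.9 mg iron (running total 4.1 mg).
Take 0.8706 servings of avocado: spends $0.74, +0.5 mg iron (running total 4.6 mg).
Greedy by best ratio exhausts the cost allowance optimally: 4.6 mg.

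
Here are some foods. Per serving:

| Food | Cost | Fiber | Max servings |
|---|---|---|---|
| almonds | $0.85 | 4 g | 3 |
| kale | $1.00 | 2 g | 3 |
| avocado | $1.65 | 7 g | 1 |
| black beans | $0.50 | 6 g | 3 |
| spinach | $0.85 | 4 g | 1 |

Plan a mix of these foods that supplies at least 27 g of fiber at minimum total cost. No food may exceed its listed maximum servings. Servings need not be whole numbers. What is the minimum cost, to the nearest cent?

$3.41

Cost per g of fiber: black beans $0.0833, almonds $0.2125, spinach $0.2125, avocado $0.2357, kale $0.5000.
Take 3 servings of black beans: +18.0 g fiber for $1.50 (total $1.50, still need 9.0 g).
Take 2.25 servings of almonds: +9.0 g fiber for $1.91 (total $3.41, still need 0.0 g).
Greedy by cheapest-per-g is optimal for a single linear constraint, so the minimum cost is $3.41.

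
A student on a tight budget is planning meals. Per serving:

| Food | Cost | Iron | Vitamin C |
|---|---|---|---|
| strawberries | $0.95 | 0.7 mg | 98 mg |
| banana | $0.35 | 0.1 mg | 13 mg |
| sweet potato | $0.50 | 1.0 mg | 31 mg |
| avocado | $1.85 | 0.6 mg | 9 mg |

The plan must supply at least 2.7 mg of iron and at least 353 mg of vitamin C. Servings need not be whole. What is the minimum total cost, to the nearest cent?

$3.47

At the optimum either one food covers both requirements or two foods hit both targets exactly; no other combination can be cheaper.
strawberries only: max(2.7/0.7, 353/98) = 3.857 servings → $3.66.
banana only: max(2.7/0.1, 353/13) = 27.15 servings → $9.50.
sweet potato only: max(2.7/1.0, 353/31) = 11.39 servings → $5.69.
avocado only: max(2.7/0.6, 353/9) = 39.22 servings → $72.56.
strawberries + banana with both tight: 0.2857 servings and 25 servings → $9.02.
strawberries + sweet potato with both tight: 3.529 servings and 0.2294 servings → $3.47.
strawberries + avocado with both tight: 3.571 servings and 0.3333 servings → $4.01.
banana + sweet potato with both targets exact would need a negative amount; discard.
banana + avocado: the both-tight solution has a negative serving — not a feasible corner.
sweet potato + avocado with both targets exact would need a negative amount; discard.
The minimum over all feasible corners is $3.47.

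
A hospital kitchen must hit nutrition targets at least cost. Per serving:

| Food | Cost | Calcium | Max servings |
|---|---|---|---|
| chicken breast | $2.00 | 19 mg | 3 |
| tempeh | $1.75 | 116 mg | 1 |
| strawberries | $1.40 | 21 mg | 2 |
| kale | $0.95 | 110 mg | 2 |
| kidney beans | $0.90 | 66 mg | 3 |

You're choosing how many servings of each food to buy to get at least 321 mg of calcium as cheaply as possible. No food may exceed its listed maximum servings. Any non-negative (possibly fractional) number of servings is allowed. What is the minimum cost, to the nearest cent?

$3.28

Cost per mg of calcium: kale $0.0086, kidney beans $0.0136, tempeh $0.0151, strawberries $0.0667, chicken breast $0.1053.
Take 2 servings of kale: +220.0 mg calcium for $1.90 (total $1.90, still need 101.0 mg).
Take 1.53 servings of kidney beans: +101.0 mg calcium for $1.38 (total $3.28, still need 0.0 mg).
Filling from the cheapest source first is optimal under one linear minimum: $3.28.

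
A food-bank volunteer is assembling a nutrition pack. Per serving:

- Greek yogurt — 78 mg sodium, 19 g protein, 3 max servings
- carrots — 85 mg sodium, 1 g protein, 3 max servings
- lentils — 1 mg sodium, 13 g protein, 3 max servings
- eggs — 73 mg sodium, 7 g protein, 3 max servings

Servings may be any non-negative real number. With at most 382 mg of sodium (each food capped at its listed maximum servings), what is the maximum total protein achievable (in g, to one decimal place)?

109.9 g

Protein per mg sodium: lentils 13, Greek yogurt 0.2436, eggs 0.09589, carrots 0.01176.
Take 3 servings of lentils: uses 3 mg sodium, +39.0 g protein (running total 39.0 g).
Take 3 servings of Greek yogurt: uses 234 mg sodium, +57.0 g protein (running total 96.0 g).
Take 1.986 servings of eggs: uses 145 mg sodium, +13.9 g protein (running total 109.9 g).
Greedy by best ratio exhausts the sodium allowance optimally: 109.9 g.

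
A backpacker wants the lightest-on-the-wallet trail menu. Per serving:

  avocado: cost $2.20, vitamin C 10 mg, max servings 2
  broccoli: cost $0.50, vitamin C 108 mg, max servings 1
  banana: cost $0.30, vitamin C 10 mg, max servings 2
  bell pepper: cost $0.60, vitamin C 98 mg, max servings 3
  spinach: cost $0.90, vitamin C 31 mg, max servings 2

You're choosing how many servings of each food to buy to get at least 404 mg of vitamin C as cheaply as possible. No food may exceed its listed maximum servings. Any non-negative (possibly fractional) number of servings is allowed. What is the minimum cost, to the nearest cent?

$2.36

Cost per mg of vitamin C: broccoli $0.0046, bell pepper $0.0061, spinach $0.0290, banana $0.0300, avocado $0.2200.
Take 1 serving of broccoli: +108.0 mg vitamin C for $0.50 (total $0.50, still need 296.0 mg).
Take 3 servings of bell pepper: +294.0 mg vitamin C for $1.80 (total $2.30, still need 2.0 mg).
Take 0.06452 servings of spinach: +2.0 mg vitamin C for $0.06 (total $2.36, still need 0.0 mg).
Greedy by cheapest-per-mg is optimal for a single linear constraint, so the minimum cost is $2.36.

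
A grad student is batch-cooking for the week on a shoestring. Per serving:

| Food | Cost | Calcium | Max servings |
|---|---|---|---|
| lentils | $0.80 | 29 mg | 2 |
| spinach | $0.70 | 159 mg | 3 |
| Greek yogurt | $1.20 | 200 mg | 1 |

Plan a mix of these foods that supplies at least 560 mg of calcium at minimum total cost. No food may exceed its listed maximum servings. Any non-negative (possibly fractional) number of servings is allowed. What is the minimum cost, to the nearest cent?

$2.60

Cost per mg of calcium: spinach $0.0044, Greek yogurt $0.0060, lentils $0.0276.
Take 3 servings of spinach: +477.0 mg calcium for $2.10 (total $2.10, still need 83.0 mg).
Take 0.415 servings of Greek yogurt: +83.0 mg calcium for $0.50 (total $2.60, still need 0.0 mg).
Filling from the cheapest source first is optimal under one linear minimum: $2.60.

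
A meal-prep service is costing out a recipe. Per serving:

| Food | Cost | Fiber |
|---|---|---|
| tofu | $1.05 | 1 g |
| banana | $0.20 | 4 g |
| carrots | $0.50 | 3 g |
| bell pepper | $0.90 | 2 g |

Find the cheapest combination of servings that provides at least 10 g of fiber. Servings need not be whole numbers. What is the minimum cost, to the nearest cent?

Cost per g of fiber: banana $0.0500, carrots $0.1667, bell pepper $0.4500, tofu $1.0500.
With no serving limits, use only banana: 10 g / 4 g = 2.5 servings × $0.20 = $0.50.

$0.50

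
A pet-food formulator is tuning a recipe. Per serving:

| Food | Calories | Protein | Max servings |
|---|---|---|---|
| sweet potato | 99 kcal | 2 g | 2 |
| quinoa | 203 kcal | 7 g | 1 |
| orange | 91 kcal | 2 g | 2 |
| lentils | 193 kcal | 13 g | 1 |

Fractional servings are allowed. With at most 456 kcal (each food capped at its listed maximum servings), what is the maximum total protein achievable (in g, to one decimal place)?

21.3 g

Protein per kcal: lentils 0.06736, quinoa 0.03448, orange 0.02198, sweet potato 0.0202.
Take 1 serving of lentils: uses 193 kcal, +13.0 g protein (running total 13.0 g).
Take 1 serving of quinoa: uses 203 kcal, +7.0 g protein (running total 20.0 g).
Take 0.6593 servings of orange: uses 60 kcal, +1.3 g protein (running total 21.3 g).
Greedy by best ratio exhausts the calories allowance optimally: 21.3 g.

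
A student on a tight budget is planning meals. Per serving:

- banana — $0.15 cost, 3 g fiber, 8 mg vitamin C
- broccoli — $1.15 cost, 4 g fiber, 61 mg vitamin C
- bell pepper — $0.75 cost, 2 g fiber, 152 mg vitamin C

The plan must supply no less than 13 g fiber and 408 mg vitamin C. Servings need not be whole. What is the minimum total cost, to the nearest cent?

banana only: max(13/3, 408/8) = 51 servings → $7.65.
broccoli only: max(13/4, 408/61) = 6.689 servings → $7.69.
bell pepper only: max(13/2, 408/152) = 6.5 servings → $4.88.
banana + broccoli: the both-tight solution has a negative serving — not a feasible corner.
banana + bell pepper with both tight: 2.636 servings and 2.545 servings → $2.30.
broccoli + bell pepper with both tight: 2.387 servings and 1.726 servings → $4.04.
The minimum over all feasible corners is $2.30.

$2.30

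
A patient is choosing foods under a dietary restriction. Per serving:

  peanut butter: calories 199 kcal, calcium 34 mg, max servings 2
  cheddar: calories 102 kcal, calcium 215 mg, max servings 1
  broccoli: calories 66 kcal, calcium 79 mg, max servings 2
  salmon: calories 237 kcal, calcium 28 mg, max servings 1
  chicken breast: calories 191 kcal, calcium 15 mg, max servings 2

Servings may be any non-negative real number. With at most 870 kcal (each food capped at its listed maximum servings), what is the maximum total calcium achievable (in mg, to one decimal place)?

469.1 mg

Calcium per kcal: cheddar 2.108, broccoli 1.197, peanut butter 0.1709, salmon 0.1181, chicken breast 0.07853.
Take 1 serving of cheddar: uses 102 kcal, +215.0 mg calcium (running total 215.0 mg).
Take 2 servings of broccoli: uses 132 kcal, +158.0 mg calcium (running total 373.0 mg).
Take 2 servings of peanut butter: uses 398 kcal, +68.0 mg calcium (running total 441.0 mg).
Take 1 serving of salmon: uses 237 kcal, +28.0 mg calcium (running total 469.0 mg).
Take 0.005236 servings of chicken breast: uses 1 kcal, +0.1 mg calcium (running total 469.1 mg).
Greedy by best ratio exhausts the calories allowance optimally: 469.1 mg.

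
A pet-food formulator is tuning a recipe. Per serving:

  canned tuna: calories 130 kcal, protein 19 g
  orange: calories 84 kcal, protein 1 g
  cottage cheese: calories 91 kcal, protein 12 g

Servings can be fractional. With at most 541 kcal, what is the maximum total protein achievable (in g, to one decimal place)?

Protein per kcal: canned tuna 0.1462, cottage cheese 0.1319, orange 0.0119.
With no serving limits, spend the whole calories allowance on canned tuna: 541 kcal / 130 kcal × 19 g = 79.1 g.

79.1 g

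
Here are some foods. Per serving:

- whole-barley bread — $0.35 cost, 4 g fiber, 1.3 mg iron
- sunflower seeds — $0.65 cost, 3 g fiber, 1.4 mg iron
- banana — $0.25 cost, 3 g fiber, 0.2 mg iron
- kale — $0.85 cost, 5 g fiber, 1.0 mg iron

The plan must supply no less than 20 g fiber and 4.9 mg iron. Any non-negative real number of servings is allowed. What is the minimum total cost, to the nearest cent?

$1.72

This is a tiny linear program; its minimum lies at a vertex of the feasible set. List the vertices and price them.
whole-barley bread only: max(20/4, 4.9/1.3) = 5 servings → $1.75.
sunflower seeds only: max(20/3, 4.9/1.4) = 6.667 servings → $4.33.
banana only: max(20/3, 4.9/0.2) = 24.5 servings → $6.12.
kale only: max(20/5, 4.9/1.0) = 4.9 servings → $4.17.
whole-barley bread + sunflower seeds with both targets exact would need a negative amount; discard.
whole-barley bread + banana with both tight: 3.452 servings and 2.065 servings → $1.72.
whole-barley bread + kale with both tight: 1.8 servings and 2.56 servings → $2.81.
sunflower seeds + banana with both tight: 2.972 servings and 3.694 servings → $2.86.
sunflower seeds + kale with both tight: 1.125 servings and 3.325 servings → $3.56.
banana + kale with both targets exact would need a negative amount; discard.
So the least-cost plan costs $1.72.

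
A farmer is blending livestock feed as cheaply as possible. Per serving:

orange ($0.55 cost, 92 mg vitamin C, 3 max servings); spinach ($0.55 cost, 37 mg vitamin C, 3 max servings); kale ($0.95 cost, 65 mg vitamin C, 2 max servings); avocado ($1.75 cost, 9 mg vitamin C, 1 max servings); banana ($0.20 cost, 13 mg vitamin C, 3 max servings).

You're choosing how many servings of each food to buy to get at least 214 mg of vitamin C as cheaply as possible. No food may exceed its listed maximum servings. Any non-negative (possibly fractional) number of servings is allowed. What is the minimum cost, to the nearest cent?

$1.28

Cost per mg of vitamin C: orange $0.0060, kale $0.0146, spinach $0.0149, banana $0.0154, avocado $0.1944.
Take 2.326 servings of orange: +214.0 mg vitamin C for $1.28 (total $1.28, still need 0.0 mg).
Greedy by cheapest-per-mg is optimal for a single linear constraint, so the minimum cost is $1.28.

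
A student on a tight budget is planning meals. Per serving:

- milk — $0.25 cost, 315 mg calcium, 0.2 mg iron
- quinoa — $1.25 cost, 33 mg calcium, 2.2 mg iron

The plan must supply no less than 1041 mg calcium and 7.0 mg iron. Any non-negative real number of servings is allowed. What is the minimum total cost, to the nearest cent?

$4.39

Check every corner: each single food scaled to meet both minima, and each pair solved so both constraints bind.
milk only: max(1041/315, 7.0/0.2) = 35 servings → $8.75.
quinoa only: max(1041/33, 7.0/2.2) = 31.55 servings → $39.43.
milk + quinoa with both tight: 3 servings and 2.909 servings → $4.39.
The minimum over all feasible corners is $4.39.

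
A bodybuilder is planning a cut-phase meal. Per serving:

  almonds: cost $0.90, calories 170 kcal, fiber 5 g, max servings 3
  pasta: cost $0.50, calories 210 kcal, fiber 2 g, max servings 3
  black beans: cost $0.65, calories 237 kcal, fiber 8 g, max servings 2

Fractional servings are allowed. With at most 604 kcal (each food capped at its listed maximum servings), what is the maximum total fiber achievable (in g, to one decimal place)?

Fiber per kcal: black beans 0.03376, almonds 0.02941, pasta 0.009524.
Take 2 servings of black beans: uses 474 kcal, +16.0 g fiber (running total 16.0 g).
Take 0.7647 servings of almonds: uses 130 kcal, +3.8 g fiber (running total 19.8 g).
Greedy by best ratio exhausts the calories allowance optimally: 19.8 g.

19.8 g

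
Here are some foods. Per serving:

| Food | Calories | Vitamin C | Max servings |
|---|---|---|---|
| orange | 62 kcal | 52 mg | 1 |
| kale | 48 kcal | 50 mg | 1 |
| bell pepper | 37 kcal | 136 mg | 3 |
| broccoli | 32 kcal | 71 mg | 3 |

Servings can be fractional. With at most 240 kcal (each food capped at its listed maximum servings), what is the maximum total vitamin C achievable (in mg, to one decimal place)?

Vitamin C per kcal: bell pepper 3.676, broccoli 2.219, kale 1.042, orange 0.8387.
Take 3 servings of bell pepper: uses 111 kcal, +408.0 mg vitamin C (running total 408.0 mg).
Take 3 servings of broccoli: uses 96 kcal, +213.0 mg vitamin C (running total 621.0 mg).
Take 0.6875 servings of kale: uses 33 kcal, +34.4 mg vitamin C (running total 655.4 mg).
Filling greedily by vitamin C-per-kcal is optimal for one linear limit, giving 655.4 mg.

655.4 mg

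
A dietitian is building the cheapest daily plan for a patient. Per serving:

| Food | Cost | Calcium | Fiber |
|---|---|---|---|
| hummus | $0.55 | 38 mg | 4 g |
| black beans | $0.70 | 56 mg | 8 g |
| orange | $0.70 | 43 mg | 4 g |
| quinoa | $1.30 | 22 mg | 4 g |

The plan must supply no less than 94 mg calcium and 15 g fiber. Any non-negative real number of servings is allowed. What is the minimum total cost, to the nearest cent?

A basic optimal solution has at most two foods positive. Try each food alone and each pair with both targets met exactly.
hummus only: max(94/38, 15/4) = 3.75 servings → $2.06.
black beans only: max(94/56, 15/8) = 1.875 servings → $1.31.
orange only: max(94/43, 15/4) = 3.75 servings → $2.62.
quinoa only: max(94/22, 15/4) = 4.273 servings → $5.55.
hummus + black beans: the both-tight solution has a negative serving — not a feasible corner.
hummus + orange: intersection lies outside the first quadrant.
hummus + quinoa with both tight: 0.7188 servings and 3.031 servings → $4.34.
black beans + orange: intersection lies outside the first quadrant.
black beans + quinoa with both tight: 0.9583 servings and 1.833 servings → $3.05.
orange + quinoa with both tight: 0.5476 servings and 3.202 servings → $4.55.
Cheapest feasible corner: $1.31.

$1.31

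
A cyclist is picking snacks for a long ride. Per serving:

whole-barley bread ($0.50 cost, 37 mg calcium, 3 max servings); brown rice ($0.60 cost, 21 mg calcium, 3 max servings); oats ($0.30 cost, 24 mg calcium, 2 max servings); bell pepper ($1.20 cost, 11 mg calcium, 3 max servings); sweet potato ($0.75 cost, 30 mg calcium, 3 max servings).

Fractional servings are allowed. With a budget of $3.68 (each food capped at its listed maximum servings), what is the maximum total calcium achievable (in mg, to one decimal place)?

Calcium per dollar: oats 80, whole-barley bread 74, sweet potato 40, brown rice 35, bell pepper 9.167.
Take 2 servings of oats: spends $0.60, +48.0 mg calcium (running total 48.0 mg).
Take 3 servings of whole-barley bread: spends $1.50, +111.0 mg calcium (running total 159.0 mg).
Take 2.107 servings of sweet potato: spends $1.58, +63.2 mg calcium (running total 222.2 mg).
Filling greedily by calcium-per-dollar is optimal for one linear limit, giving 222.2 mg.

222.2 mg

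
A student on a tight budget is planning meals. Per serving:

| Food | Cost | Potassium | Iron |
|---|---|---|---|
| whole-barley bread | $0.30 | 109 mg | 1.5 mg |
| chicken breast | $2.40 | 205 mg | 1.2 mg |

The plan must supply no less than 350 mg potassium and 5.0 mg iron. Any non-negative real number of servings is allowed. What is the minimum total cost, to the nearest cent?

$1.00

whole-barley bread only: max(350/109, 5.0/1.5) = 3.333 servings → $1.00.
chicken breast only: max(350/205, 5.0/1.2) = 4.167 servings → $10.00.
whole-barley bread + chicken breast: the both-tight solution has a negative serving — not a feasible corner.
So the least-cost plan costs $1.00.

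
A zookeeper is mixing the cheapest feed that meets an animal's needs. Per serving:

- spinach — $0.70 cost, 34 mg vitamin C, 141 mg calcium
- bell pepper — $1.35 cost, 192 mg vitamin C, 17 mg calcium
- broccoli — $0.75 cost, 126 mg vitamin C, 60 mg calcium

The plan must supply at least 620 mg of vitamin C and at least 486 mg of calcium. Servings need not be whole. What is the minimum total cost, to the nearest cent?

spinach only: max(620/34, 486/141) = 18.24 servings → $12.76.
bell pepper only: max(620/192, 486/17) = 28.59 servings → $38.59.
broccoli only: max(620/126, 486/60) = 8.1 servings → $6.08.
spinach + bell pepper with both tight: 3.124 servings and 2.676 servings → $5.80.
spinach + broccoli with both tight: 1.528 servings and 4.508 servings → $4.45.
bell pepper + broccoli: the both-tight solution has a negative serving — not a feasible corner.
Cheapest feasible corner: $4.45.

$4.45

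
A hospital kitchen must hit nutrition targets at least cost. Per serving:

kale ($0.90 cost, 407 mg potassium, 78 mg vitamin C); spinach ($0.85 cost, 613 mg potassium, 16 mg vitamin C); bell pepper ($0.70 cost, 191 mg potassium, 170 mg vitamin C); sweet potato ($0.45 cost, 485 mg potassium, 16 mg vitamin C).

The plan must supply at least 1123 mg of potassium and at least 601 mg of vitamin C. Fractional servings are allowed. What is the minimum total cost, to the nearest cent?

Check every corner: each single food scaled to meet both minima, and each pair solved so both constraints bind.
kale only: max(1123/407, 601/78) = 7.705 servings → $6.93.
spinach only: max(1123/613, 601/16) = 37.56 servings → $31.93.
bell pepper only: max(1123/191, 601/170) = 5.88 servings → $4.12.
sweet potato only: max(1123/485, 601/16) = 37.56 servings → $16.90.
kale + spinach with both targets exact would need a negative amount; discard.
kale + bell pepper with both tight: 1.402 servings and 2.892 servings → $3.29.
kale + sweet potato: intersection lies outside the first quadrant.
spinach + bell pepper with both tight: 0.7525 servings and 3.464 servings → $3.06.
spinach + sweet potato: the both-tight solution has a negative serving — not a feasible corner.
bell pepper + sweet potato with both tight: 3.445 servings and 0.9588 servings → $2.84.
Cheapest feasible corner: $2.84.

$2.84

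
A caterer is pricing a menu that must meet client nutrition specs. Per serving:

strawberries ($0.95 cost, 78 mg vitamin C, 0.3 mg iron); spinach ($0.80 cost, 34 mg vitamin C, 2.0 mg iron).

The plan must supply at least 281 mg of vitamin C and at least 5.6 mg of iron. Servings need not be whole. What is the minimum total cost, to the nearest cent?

$4.36

This is a tiny linear program; its minimum lies at a vertex of the feasible set. List the vertices and price them.
strawberries only: max(281/78, 5.6/0.3) = 18.67 servings → $17.73.
spinach only: max(281/34, 5.6/2.0) = 8.265 servings → $6.61.
strawberries + spinach with both tight: 2.549 servings and 2.418 servings → $4.36.
So the least-cost plan costs $4.36.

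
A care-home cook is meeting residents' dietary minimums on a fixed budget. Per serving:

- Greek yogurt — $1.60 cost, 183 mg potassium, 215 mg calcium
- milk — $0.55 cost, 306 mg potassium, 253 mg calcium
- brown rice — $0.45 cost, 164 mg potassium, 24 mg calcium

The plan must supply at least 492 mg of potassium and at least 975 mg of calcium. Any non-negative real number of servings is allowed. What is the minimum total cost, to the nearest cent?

$2.12

Greek yogurt only: max(492/183, 975/215) = 4.535 servings → $7.26.
milk only: max(492/306, 975/253) = 3.854 servings → $2.12.
brown rice only: max(492/164, 975/24) = 40.62 servings → $18.28.
Greek yogurt + milk: the both-tight solution has a negative serving — not a feasible corner.
Greek yogurt + brown rice: intersection lies outside the first quadrant.
milk + brown rice: intersection lies outside the first quadrant.
Cheapest feasible corner: $2.12.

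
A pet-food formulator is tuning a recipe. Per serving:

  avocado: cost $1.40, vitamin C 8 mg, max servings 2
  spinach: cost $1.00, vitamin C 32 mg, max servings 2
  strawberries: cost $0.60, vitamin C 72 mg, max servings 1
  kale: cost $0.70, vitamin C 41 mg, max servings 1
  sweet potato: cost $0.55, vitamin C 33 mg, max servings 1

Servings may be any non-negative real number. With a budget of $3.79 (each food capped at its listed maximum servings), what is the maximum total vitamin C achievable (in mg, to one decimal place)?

Vitamin C per dollar: strawberries 120, sweet potato 60, kale 58.57, spinach 32, avocado 5.714.
Take 1 serving of strawberries: spends $0.60, +72.0 mg vitamin C (running total 72.0 mg).
Take 1 serving of sweet potato: spends $0.55, +33.0 mg vitamin C (running total 105.0 mg).
Take 1 serving of kale: spends $0.70, +41.0 mg vitamin C (running total 146.0 mg).
Take 1.94 servings of spinach: spends $1.94, +62.1 mg vitamin C (running total 208.1 mg).
Filling greedily by vitamin C-per-dollar is optimal for one linear limit, giving 208.1 mg.

208.1 mg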